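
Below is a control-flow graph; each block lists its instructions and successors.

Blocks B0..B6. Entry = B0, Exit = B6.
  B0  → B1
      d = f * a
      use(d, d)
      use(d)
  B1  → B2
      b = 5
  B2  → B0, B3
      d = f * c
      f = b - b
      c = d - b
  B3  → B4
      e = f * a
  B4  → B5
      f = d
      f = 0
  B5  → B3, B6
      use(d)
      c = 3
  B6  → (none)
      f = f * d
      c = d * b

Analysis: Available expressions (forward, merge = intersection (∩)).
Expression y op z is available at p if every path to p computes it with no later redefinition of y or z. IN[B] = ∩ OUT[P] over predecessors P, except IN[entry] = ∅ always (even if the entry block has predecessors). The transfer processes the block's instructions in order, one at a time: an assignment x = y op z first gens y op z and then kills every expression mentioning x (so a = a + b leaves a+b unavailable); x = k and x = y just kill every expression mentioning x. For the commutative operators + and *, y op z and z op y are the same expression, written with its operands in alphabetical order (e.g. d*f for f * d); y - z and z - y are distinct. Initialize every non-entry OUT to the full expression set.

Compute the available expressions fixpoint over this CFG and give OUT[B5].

Fixpoint table:
  B0:   IN={}   OUT={a*f}
  B1:   IN={a*f}   OUT={a*f}
  B2:   IN={a*f}   OUT={b-b, d-b}
  B3:   IN={b-b, d-b}   OUT={a*f, b-b, d-b}
  B4:   IN={a*f, b-b, d-b}   OUT={b-b, d-b}
  B5:   IN={b-b, d-b}   OUT={b-b, d-b}
  B6:   IN={b-b, d-b}   OUT={b*d, b-b, d-b}

Merge at B5: IN[B5] = OUT[B4] = {b-b, d-b}
Applying B5's transfer function to that IN value gives OUT[B5] (row B5 above).

Answer: {b-b, d-b}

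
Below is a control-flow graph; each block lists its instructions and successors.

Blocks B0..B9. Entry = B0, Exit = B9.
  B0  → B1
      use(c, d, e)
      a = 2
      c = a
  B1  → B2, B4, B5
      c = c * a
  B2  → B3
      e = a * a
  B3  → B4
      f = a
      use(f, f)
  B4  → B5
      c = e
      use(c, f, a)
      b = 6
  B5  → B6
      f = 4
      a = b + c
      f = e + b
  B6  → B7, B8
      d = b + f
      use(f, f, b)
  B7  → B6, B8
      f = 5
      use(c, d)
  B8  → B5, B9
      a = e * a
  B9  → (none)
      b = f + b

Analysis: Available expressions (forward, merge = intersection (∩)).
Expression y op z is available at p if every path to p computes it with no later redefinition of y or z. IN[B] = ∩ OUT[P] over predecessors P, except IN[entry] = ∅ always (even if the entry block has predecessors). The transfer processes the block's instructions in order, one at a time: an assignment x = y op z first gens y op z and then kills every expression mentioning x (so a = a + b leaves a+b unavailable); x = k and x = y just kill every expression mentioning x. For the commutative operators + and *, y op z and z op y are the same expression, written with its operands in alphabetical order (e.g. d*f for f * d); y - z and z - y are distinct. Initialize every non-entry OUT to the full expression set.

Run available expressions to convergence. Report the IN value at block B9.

Answer: {b+c, b+e}

Derivation:
Converged values:
  B0:   IN={}   OUT={}
  B1:   IN={}   OUT={}
  B2:   IN={}   OUT={a*a}
  B3:   IN={a*a}   OUT={a*a}
  B4:   IN={}   OUT={}
  B5:   IN={}   OUT={b+c, b+e}
  B6:   IN={b+c, b+e}   OUT={b+c, b+e, b+f}
  B7:   IN={b+c, b+e, b+f}   OUT={b+c, b+e}
  B8:   IN={b+c, b+e}   OUT={b+c, b+e}
  B9:   IN={b+c, b+e}   OUT={}

Merge at B9: IN[B9] = OUT[B8] = {b+c, b+e}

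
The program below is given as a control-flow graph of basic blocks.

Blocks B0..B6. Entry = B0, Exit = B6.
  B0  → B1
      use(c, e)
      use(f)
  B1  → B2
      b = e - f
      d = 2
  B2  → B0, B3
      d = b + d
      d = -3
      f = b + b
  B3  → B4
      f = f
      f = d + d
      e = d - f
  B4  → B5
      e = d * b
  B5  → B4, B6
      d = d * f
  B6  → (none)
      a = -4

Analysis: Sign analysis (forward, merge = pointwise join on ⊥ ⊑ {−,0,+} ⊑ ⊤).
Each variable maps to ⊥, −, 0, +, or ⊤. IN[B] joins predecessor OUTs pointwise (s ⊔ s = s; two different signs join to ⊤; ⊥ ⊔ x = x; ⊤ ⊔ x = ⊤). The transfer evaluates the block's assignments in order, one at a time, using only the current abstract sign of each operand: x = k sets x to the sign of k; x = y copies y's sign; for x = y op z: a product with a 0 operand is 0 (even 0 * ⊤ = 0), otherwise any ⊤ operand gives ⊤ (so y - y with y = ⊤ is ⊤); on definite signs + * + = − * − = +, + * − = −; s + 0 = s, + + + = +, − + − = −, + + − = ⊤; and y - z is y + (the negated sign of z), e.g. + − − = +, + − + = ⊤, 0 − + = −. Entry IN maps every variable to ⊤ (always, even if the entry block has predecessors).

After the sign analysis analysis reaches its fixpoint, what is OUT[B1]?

Answer: {a: ⊤, b: ⊤, c: ⊤, d: +, e: ⊤, f: ⊤}

Derivation:
Fixpoint table:
  B0:   IN=(all ⊤)   OUT=(all ⊤)
  B1:   IN=(all ⊤)   OUT={d:+; rest ⊤}
  B2:   IN={d:+; rest ⊤}   OUT={d:-; rest ⊤}
  B3:   IN={d:-; rest ⊤}   OUT={d:-, f:-; rest ⊤}
  B4:   IN={f:-; rest ⊤}   OUT={f:-; rest ⊤}
  B5:   IN={f:-; rest ⊤}   OUT={f:-; rest ⊤}
  B6:   IN={f:-; rest ⊤}   OUT={a:-, f:-; rest ⊤}

Merge at B1: IN[B1] = OUT[B0] = {a: ⊤, b: ⊤, c: ⊤, d: ⊤, e: ⊤, f: ⊤}
Applying B1's transfer function to that IN value gives OUT[B1] (row B1 above).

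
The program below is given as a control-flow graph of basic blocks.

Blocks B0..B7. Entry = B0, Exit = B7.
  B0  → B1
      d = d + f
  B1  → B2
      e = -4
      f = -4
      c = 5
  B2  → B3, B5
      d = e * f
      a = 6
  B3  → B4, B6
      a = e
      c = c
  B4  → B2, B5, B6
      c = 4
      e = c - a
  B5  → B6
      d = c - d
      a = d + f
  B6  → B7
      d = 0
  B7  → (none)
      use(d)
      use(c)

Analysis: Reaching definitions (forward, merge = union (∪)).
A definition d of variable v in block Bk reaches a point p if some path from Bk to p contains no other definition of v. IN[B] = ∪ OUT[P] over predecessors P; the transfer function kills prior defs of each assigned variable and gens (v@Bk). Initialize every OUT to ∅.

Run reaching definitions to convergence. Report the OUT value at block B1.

Answer: {c@B1, d@B0, e@B1, f@B1}

Derivation:
Fixpoint table:
  B0:   IN={}   OUT={d@B0}
  B1:   IN={d@B0}   OUT={c@B1, d@B0, e@B1, f@B1}
  B2:   IN={a@B3, c@B1, c@B4, d@B0, d@B2, e@B1, e@B4, f@B1}   OUT={a@B2, c@B1, c@B4, d@B2, e@B1, e@B4, f@B1}
  B3:   IN={a@B2, c@B1, c@B4, d@B2, e@B1, e@B4, f@B1}   OUT={a@B3, c@B3, d@B2, e@B1, e@B4, f@B1}
  B4:   IN={a@B3, c@B3, d@B2, e@B1, e@B4, f@B1}   OUT={a@B3, c@B4, d@B2, e@B4, f@B1}
  B5:   IN={a@B2, a@B3, c@B1, c@B4, d@B2, e@B1, e@B4, f@B1}   OUT={a@B5, c@B1, c@B4, d@B5, e@B1, e@B4, f@B1}
  B6:   IN={a@B3, a@B5, c@B1, c@B3, c@B4, d@B2, d@B5, e@B1, e@B4, f@B1}   OUT={a@B3, a@B5, c@B1, c@B3, c@B4, d@B6, e@B1, e@B4, f@B1}
  B7:   IN={a@B3, a@B5, c@B1, c@B3, c@B4, d@B6, e@B1, e@B4, f@B1}   OUT={a@B3, a@B5, c@B1, c@B3, c@B4, d@B6, e@B1, e@B4, f@B1}

Merge at B1: IN[B1] = OUT[B0] = {d@B0}
Applying B1's transfer function to that IN value gives OUT[B1] (row B1 above).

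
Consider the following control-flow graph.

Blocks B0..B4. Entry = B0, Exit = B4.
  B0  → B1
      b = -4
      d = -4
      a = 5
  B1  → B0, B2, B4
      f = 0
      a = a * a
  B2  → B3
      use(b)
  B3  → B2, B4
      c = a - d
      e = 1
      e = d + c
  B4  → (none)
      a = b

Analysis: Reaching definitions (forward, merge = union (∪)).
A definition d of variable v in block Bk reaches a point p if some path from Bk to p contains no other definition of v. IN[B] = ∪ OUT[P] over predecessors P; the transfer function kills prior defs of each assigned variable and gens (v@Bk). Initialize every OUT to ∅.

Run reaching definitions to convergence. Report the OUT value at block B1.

Answer: {a@B1, b@B0, d@B0, f@B1}

Derivation:
Per-block solution:
  B0: | IN={a@B1, b@B0, d@B0, f@B1} | OUT={a@B0, b@B0, d@B0, f@B1}
  B1: | IN={a@B0, b@B0, d@B0, f@B1} | OUT={a@B1, b@B0, d@B0, f@B1}
  B2: | IN={a@B1, b@B0, c@B3, d@B0, e@B3, f@B1} | OUT={a@B1, b@B0, c@B3, d@B0, e@B3, f@B1}
  B3: | IN={a@B1, b@B0, c@B3, d@B0, e@B3, f@B1} | OUT={a@B1, b@B0, c@B3, d@B0, e@B3, f@B1}
  B4: | IN={a@B1, b@B0, c@B3, d@B0, e@B3, f@B1} | OUT={a@B4, b@B0, c@B3, d@B0, e@B3, f@B1}

Merge at B1: IN[B1] = OUT[B0] = {a@B0, b@B0, d@B0, f@B1}
Applying B1's transfer function to that IN value gives OUT[B1] (row B1 above).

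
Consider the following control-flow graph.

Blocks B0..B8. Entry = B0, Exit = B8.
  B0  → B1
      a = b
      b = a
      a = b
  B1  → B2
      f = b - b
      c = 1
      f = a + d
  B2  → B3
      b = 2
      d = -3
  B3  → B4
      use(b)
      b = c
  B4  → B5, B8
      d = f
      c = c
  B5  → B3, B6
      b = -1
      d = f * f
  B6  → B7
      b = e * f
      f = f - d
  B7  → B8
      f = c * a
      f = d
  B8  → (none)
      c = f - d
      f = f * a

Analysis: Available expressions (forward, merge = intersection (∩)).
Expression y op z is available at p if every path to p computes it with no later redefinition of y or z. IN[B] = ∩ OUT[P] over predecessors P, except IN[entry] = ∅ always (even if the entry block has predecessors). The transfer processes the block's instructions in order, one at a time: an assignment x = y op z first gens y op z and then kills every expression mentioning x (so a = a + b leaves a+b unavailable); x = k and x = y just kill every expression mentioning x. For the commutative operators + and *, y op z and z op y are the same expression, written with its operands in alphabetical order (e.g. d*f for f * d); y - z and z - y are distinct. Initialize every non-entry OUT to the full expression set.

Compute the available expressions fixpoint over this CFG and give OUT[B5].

Answer: {f*f}

Derivation:
Fixpoint table:
  B0:   IN={}   OUT={}
  B1:   IN={}   OUT={a+d, b-b}
  B2:   IN={a+d, b-b}   OUT={}
  B3:   IN={}   OUT={}
  B4:   IN={}   OUT={}
  B5:   IN={}   OUT={f*f}
  B6:   IN={f*f}   OUT={}
  B7:   IN={}   OUT={a*c}
  B8:   IN={}   OUT={}

Merge at B5: IN[B5] = OUT[B4] = {}
Applying B5's transfer function to that IN value gives OUT[B5] (row B5 above).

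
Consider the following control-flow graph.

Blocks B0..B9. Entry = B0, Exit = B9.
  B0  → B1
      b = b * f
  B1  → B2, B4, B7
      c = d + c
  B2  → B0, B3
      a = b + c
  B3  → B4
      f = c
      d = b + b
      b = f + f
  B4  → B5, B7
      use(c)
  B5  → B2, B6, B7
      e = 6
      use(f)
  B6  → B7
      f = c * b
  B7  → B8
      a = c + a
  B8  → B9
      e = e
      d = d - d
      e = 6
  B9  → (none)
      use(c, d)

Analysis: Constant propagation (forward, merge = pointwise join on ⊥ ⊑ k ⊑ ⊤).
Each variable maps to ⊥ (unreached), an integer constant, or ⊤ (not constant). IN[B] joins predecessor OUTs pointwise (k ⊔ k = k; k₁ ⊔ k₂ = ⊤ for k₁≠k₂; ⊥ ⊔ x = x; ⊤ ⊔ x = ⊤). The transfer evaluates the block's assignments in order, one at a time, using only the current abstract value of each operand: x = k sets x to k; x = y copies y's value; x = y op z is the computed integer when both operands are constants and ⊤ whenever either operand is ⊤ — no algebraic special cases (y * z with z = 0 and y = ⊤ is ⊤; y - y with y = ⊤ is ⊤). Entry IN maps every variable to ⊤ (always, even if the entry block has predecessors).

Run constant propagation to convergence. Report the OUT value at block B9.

Per-block solution:
  B0:   IN=(all ⊤)   OUT=(all ⊤)
  B1:   IN=(all ⊤)   OUT=(all ⊤)
  B2:   IN=(all ⊤)   OUT=(all ⊤)
  B3:   IN=(all ⊤)   OUT=(all ⊤)
  B4:   IN=(all ⊤)   OUT=(all ⊤)
  B5:   IN=(all ⊤)   OUT={e:6; rest ⊤}
  B6:   IN={e:6; rest ⊤}   OUT={e:6; rest ⊤}
  B7:   IN=(all ⊤)   OUT=(all ⊤)
  B8:   IN=(all ⊤)   OUT={e:6; rest ⊤}
  B9:   IN={e:6; rest ⊤}   OUT={e:6; rest ⊤}

Merge at B9: IN[B9] = OUT[B8] = {a: ⊤, b: ⊤, c: ⊤, d: ⊤, e: 6, f: ⊤}
Applying B9's transfer function to that IN value gives OUT[B9] (row B9 above).

Answer: {a: ⊤, b: ⊤, c: ⊤, d: ⊤, e: 6, f: ⊤}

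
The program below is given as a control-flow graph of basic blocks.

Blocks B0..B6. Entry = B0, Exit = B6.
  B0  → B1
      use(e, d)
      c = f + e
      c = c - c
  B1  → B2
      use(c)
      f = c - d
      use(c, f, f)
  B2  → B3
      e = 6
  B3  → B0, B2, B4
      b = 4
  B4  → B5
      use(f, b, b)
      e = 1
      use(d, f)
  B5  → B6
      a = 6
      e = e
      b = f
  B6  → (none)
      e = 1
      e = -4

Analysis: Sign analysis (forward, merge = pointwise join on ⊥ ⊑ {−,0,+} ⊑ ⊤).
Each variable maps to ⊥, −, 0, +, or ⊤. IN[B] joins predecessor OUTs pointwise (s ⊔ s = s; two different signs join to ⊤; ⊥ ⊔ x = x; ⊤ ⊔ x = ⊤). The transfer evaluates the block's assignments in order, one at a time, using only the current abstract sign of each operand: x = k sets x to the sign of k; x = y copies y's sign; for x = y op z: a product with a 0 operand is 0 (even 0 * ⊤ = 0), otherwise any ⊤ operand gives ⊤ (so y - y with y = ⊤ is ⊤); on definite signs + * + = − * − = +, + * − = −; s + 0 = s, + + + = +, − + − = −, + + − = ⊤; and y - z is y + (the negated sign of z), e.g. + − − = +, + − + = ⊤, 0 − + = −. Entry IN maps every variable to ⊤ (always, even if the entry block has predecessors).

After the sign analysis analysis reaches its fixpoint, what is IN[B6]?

Fixpoint table:
  B0:   IN=(all ⊤)   OUT=(all ⊤)
  B1:   IN=(all ⊤)   OUT=(all ⊤)
  B2:   IN=(all ⊤)   OUT={e:+; rest ⊤}
  B3:   IN={e:+; rest ⊤}   OUT={b:+, e:+; rest ⊤}
  B4:   IN={b:+, e:+; rest ⊤}   OUT={b:+, e:+; rest ⊤}
  B5:   IN={b:+, e:+; rest ⊤}   OUT={a:+, e:+; rest ⊤}
  B6:   IN={a:+, e:+; rest ⊤}   OUT={a:+, e:-; rest ⊤}

Merge at B6: IN[B6] = OUT[B5] = {a: +, b: ⊤, c: ⊤, d: ⊤, e: +, f: ⊤}

Answer: {a: +, b: ⊤, c: ⊤, d: ⊤, e: +, f: ⊤}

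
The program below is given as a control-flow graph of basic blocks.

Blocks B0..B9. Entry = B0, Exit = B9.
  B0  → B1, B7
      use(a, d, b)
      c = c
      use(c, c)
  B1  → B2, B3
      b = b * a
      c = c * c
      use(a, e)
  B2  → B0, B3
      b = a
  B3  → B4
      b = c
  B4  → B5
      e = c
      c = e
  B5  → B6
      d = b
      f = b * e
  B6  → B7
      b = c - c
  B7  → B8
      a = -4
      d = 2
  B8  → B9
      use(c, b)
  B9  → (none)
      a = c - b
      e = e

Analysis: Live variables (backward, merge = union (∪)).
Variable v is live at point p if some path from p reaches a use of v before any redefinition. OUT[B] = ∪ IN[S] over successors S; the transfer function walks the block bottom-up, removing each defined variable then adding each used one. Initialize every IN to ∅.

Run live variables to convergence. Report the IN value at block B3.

Answer: {c}

Working:
Fixpoint table:
  B0:   IN={a, b, c, d, e}   OUT={a, b, c, d, e}
  B1:   IN={a, b, c, d, e}   OUT={a, c, d, e}
  B2:   IN={a, c, d, e}   OUT={a, b, c, d, e}
  B3:   IN={c}   OUT={b, c}
  B4:   IN={b, c}   OUT={b, c, e}
  B5:   IN={b, c, e}   OUT={c, e}
  B6:   IN={c, e}   OUT={b, c, e}
  B7:   IN={b, c, e}   OUT={b, c, e}
  B8:   IN={b, c, e}   OUT={b, c, e}
  B9:   IN={b, c, e}   OUT={}

Merge at B3: OUT[B3] = IN[B4] = {b, c}
Applying B3's transfer function to that OUT value gives IN[B3] (row B3 above).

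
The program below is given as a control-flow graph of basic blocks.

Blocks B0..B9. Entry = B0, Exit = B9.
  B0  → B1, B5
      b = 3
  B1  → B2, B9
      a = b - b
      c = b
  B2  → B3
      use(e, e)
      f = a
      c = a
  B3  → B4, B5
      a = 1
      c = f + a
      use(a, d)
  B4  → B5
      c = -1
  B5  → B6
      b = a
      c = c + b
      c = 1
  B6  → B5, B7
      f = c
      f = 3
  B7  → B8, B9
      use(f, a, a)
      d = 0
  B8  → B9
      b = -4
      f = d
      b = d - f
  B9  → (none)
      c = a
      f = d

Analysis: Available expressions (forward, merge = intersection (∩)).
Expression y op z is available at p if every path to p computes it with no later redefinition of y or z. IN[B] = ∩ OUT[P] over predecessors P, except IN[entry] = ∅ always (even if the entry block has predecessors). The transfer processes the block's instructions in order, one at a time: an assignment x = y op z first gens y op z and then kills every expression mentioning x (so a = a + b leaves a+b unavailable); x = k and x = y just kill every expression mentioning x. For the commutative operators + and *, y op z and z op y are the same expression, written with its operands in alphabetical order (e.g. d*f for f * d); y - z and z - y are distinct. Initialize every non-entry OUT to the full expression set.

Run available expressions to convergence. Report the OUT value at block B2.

Answer: {b-b}

Derivation:
Converged values:
  B0: | IN={} | OUT={}
  B1: | IN={} | OUT={b-b}
  B2: | IN={b-b} | OUT={b-b}
  B3: | IN={b-b} | OUT={a+f, b-b}
  B4: | IN={a+f, b-b} | OUT={a+f, b-b}
  B5: | IN={} | OUT={}
  B6: | IN={} | OUT={}
  B7: | IN={} | OUT={}
  B8: | IN={} | OUT={d-f}
  B9: | IN={} | OUT={}

Merge at B2: IN[B2] = OUT[B1] = {b-b}
Applying B2's transfer function to that IN value gives OUT[B2] (row B2 above).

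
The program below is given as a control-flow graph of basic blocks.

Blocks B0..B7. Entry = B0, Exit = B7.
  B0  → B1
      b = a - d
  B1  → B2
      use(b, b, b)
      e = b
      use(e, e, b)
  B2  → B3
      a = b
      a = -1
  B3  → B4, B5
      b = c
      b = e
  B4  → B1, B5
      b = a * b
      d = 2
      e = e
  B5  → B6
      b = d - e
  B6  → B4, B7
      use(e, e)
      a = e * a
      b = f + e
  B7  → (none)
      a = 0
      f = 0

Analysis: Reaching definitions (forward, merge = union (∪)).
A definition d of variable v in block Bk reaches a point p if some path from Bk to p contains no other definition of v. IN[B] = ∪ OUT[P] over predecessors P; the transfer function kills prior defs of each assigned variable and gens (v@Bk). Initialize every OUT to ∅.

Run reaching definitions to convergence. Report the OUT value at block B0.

Answer: {b@B0}

Working:
Converged values:
  B0: | IN={} | OUT={b@B0}
  B1: | IN={a@B2, a@B6, b@B0, b@B4, d@B4, e@B4} | OUT={a@B2, a@B6, b@B0, b@B4, d@B4, e@B1}
  B2: | IN={a@B2, a@B6, b@B0, b@B4, d@B4, e@B1} | OUT={a@B2, b@B0, b@B4, d@B4, e@B1}
  B3: | IN={a@B2, b@B0, b@B4, d@B4, e@B1} | OUT={a@B2, b@B3, d@B4, e@B1}
  B4: | IN={a@B2, a@B6, b@B3, b@B6, d@B4, e@B1, e@B4} | OUT={a@B2, a@B6, b@B4, d@B4, e@B4}
  B5: | IN={a@B2, a@B6, b@B3, b@B4, d@B4, e@B1, e@B4} | OUT={a@B2, a@B6, b@B5, d@B4, e@B1, e@B4}
  B6: | IN={a@B2, a@B6, b@B5, d@B4, e@B1, e@B4} | OUT={a@B6, b@B6, d@B4, e@B1, e@B4}
  B7: | IN={a@B6, b@B6, d@B4, e@B1, e@B4} | OUT={a@B7, b@B6, d@B4, e@B1, e@B4, f@B7}

B0 is the boundary node: IN[B0] = {}
Applying B0's transfer function to that IN value gives OUT[B0] (row B0 above).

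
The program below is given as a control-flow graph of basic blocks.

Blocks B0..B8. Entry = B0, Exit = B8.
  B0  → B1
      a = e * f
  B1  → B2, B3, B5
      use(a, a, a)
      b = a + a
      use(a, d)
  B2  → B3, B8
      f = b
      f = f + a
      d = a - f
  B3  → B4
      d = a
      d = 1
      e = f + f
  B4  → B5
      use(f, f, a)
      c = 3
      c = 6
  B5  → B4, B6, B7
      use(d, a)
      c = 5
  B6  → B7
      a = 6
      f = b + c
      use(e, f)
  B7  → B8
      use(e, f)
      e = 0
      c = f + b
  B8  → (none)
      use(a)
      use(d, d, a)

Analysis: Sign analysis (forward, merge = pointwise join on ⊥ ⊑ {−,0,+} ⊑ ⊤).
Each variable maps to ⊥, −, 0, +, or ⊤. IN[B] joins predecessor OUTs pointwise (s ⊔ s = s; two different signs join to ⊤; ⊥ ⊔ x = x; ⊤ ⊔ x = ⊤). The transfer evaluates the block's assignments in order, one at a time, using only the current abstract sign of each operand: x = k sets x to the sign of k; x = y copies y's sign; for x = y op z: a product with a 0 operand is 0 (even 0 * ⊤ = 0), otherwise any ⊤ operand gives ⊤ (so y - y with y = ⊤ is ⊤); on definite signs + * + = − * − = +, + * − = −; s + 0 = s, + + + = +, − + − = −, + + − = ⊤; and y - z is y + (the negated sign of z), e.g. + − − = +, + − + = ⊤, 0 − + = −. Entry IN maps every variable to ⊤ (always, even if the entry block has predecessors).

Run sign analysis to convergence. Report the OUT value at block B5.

Converged values:
  B0:  IN=(all ⊤)  OUT=(all ⊤)
  B1:  IN=(all ⊤)  OUT=(all ⊤)
  B2:  IN=(all ⊤)  OUT=(all ⊤)
  B3:  IN=(all ⊤)  OUT={d:+; rest ⊤}
  B4:  IN=(all ⊤)  OUT={c:+; rest ⊤}
  B5:  IN=(all ⊤)  OUT={c:+; rest ⊤}
  B6:  IN={c:+; rest ⊤}  OUT={a:+, c:+; rest ⊤}
  B7:  IN={c:+; rest ⊤}  OUT={e:0; rest ⊤}
  B8:  IN=(all ⊤)  OUT=(all ⊤)

Merge at B5: IN[B5] = OUT[B1] ⊔ OUT[B4] = {a: ⊤, b: ⊤, c: ⊤, d: ⊤, e: ⊤, f: ⊤}
Applying B5's transfer function to that IN value gives OUT[B5] (row B5 above).

Answer: {a: ⊤, b: ⊤, c: +, d: ⊤, e: ⊤, f: ⊤}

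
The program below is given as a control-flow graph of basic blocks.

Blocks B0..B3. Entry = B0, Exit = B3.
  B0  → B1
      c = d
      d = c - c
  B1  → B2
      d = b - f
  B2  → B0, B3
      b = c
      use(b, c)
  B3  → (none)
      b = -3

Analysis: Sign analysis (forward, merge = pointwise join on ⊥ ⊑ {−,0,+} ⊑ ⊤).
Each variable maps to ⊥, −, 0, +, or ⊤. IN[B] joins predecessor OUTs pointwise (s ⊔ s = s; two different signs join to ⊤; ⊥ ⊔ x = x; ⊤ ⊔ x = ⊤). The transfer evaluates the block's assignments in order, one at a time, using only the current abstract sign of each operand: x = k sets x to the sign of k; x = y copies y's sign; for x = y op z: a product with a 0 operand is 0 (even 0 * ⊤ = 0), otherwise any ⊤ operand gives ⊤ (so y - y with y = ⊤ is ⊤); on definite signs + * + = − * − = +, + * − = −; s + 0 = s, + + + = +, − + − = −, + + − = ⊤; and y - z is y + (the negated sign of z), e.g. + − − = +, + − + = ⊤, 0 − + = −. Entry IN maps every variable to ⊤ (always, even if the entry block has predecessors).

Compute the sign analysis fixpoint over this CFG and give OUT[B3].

Per-block solution:
  B0:  IN=(all ⊤)  OUT=(all ⊤)
  B1:  IN=(all ⊤)  OUT=(all ⊤)
  B2:  IN=(all ⊤)  OUT=(all ⊤)
  B3:  IN=(all ⊤)  OUT={b:-; rest ⊤}

Merge at B3: IN[B3] = OUT[B2] = {a: ⊤, b: ⊤, c: ⊤, d: ⊤, e: ⊤, f: ⊤}
Applying B3's transfer function to that IN value gives OUT[B3] (row B3 above).

Answer: {a: ⊤, b: -, c: ⊤, d: ⊤, e: ⊤, f: ⊤}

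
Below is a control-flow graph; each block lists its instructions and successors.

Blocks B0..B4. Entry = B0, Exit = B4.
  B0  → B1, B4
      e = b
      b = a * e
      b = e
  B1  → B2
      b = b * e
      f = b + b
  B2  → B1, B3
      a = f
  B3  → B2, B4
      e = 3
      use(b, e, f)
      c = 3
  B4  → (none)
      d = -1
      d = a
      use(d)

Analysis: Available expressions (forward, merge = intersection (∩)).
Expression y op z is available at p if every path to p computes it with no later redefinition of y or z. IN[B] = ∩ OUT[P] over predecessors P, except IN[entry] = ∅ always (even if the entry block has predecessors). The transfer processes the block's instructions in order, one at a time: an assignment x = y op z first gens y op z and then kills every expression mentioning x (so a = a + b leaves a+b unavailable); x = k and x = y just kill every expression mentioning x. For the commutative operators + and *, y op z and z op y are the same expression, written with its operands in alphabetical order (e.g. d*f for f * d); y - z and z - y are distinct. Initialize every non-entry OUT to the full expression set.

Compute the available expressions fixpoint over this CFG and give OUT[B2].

Fixpoint table:
  B0: | IN={} | OUT={a*e}
  B1: | IN={} | OUT={b+b}
  B2: | IN={b+b} | OUT={b+b}
  B3: | IN={b+b} | OUT={b+b}
  B4: | IN={} | OUT={}

Merge at B2: IN[B2] = OUT[B1] ∩ OUT[B3] = {b+b}
Applying B2's transfer function to that IN value gives OUT[B2] (row B2 above).

Answer: {b+b}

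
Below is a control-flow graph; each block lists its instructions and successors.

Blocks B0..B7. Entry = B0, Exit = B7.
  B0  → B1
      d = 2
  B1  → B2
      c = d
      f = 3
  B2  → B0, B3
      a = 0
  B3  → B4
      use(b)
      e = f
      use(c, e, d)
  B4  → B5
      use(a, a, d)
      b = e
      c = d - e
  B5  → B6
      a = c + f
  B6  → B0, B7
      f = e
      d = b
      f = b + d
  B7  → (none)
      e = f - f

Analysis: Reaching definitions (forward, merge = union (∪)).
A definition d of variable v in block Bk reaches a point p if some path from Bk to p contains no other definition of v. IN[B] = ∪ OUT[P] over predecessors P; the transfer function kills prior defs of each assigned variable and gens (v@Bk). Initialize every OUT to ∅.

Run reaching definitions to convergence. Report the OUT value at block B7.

Fixpoint table:
  B0:  IN={a@B2, a@B5, b@B4, c@B1, c@B4, d@B0, d@B6, e@B3, f@B1, f@B6}  OUT={a@B2, a@B5, b@B4, c@B1, c@B4, d@B0, e@B3, f@B1, f@B6}
  B1:  IN={a@B2, a@B5, b@B4, c@B1, c@B4, d@B0, e@B3, f@B1, f@B6}  OUT={a@B2, a@B5, b@B4, c@B1, d@B0, e@B3, f@B1}
  B2:  IN={a@B2, a@B5, b@B4, c@B1, d@B0, e@B3, f@B1}  OUT={a@B2, b@B4, c@B1, d@B0, e@B3, f@B1}
  B3:  IN={a@B2, b@B4, c@B1, d@B0, e@B3, f@B1}  OUT={a@B2, b@B4, c@B1, d@B0, e@B3, f@B1}
  B4:  IN={a@B2, b@B4, c@B1, d@B0, e@B3, f@B1}  OUT={a@B2, b@B4, c@B4, d@B0, e@B3, f@B1}
  B5:  IN={a@B2, b@B4, c@B4, d@B0, e@B3, f@B1}  OUT={a@B5, b@B4, c@B4, d@B0, e@B3, f@B1}
  B6:  IN={a@B5, b@B4, c@B4, d@B0, e@B3, f@B1}  OUT={a@B5, b@B4, c@B4, d@B6, e@B3, f@B6}
  B7:  IN={a@B5, b@B4, c@B4, d@B6, e@B3, f@B6}  OUT={a@B5, b@B4, c@B4, d@B6, e@B7, f@B6}

Merge at B7: IN[B7] = OUT[B6] = {a@B5, b@B4, c@B4, d@B6, e@B3, f@B6}
Applying B7's transfer function to that IN value gives OUT[B7] (row B7 above).

Answer: {a@B5, b@B4, c@B4, d@B6, e@B7, f@B6}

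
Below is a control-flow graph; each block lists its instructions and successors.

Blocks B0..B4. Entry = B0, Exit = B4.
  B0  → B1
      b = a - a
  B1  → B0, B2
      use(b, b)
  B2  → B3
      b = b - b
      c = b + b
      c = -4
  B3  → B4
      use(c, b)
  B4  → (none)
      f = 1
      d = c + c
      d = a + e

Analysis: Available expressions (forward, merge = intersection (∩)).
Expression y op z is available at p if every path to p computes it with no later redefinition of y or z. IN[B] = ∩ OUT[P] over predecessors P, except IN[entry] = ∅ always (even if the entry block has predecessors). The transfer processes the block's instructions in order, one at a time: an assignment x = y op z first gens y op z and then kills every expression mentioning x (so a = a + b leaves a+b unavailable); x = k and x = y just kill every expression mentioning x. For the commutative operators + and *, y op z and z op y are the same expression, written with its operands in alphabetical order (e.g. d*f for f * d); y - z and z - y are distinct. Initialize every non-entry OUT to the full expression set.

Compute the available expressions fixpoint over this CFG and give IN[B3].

Converged values:
  B0: | IN={} | OUT={a-a}
  B1: | IN={a-a} | OUT={a-a}
  B2: | IN={a-a} | OUT={a-a, b+b}
  B3: | IN={a-a, b+b} | OUT={a-a, b+b}
  B4: | IN={a-a, b+b} | OUT={a+e, a-a, b+b, c+c}

Merge at B3: IN[B3] = OUT[B2] = {a-a, b+b}

Answer: {a-a, b+b}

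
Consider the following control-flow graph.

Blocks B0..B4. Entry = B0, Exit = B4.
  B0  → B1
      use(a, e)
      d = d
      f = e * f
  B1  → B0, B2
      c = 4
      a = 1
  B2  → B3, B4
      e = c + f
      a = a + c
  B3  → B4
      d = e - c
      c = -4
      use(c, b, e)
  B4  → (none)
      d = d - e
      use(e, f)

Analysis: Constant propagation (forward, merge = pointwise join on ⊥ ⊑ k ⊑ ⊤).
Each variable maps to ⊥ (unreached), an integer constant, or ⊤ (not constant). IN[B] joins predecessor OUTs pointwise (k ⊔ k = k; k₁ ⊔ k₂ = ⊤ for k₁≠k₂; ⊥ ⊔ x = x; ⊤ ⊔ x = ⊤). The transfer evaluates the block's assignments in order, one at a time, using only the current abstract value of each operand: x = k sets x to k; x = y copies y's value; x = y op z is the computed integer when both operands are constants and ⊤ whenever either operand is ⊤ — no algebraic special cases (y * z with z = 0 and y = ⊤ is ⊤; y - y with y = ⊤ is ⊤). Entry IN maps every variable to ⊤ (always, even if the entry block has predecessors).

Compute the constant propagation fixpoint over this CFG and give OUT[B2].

Converged values:
  B0:   IN=(all ⊤)   OUT=(all ⊤)
  B1:   IN=(all ⊤)   OUT={a:1, c:4; rest ⊤}
  B2:   IN={a:1, c:4; rest ⊤}   OUT={a:5, c:4; rest ⊤}
  B3:   IN={a:5, c:4; rest ⊤}   OUT={a:5, c:-4; rest ⊤}
  B4:   IN={a:5; rest ⊤}   OUT={a:5; rest ⊤}

Merge at B2: IN[B2] = OUT[B1] = {a: 1, b: ⊤, c: 4, d: ⊤, e: ⊤, f: ⊤}
Applying B2's transfer function to that IN value gives OUT[B2] (row B2 above).

Answer: {a: 5, b: ⊤, c: 4, d: ⊤, e: ⊤, f: ⊤}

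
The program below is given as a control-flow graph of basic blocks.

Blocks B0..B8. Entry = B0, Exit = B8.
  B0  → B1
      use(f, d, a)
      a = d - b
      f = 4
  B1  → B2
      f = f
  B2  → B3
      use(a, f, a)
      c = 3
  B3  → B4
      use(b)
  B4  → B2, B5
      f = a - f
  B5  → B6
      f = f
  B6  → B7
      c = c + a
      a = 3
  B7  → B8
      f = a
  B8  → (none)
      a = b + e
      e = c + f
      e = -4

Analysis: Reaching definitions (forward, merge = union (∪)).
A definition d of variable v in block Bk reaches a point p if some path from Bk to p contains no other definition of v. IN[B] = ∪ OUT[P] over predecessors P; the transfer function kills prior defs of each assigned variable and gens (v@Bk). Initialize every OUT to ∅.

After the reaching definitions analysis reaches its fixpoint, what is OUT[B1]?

Converged values:
  B0: | IN={} | OUT={a@B0, f@B0}
  B1: | IN={a@B0, f@B0} | OUT={a@B0, f@B1}
  B2: | IN={a@B0, c@B2, f@B1, f@B4} | OUT={a@B0, c@B2, f@B1, f@B4}
  B3: | IN={a@B0, c@B2, f@B1, f@B4} | OUT={a@B0, c@B2, f@B1, f@B4}
  B4: | IN={a@B0, c@B2, f@B1, f@B4} | OUT={a@B0, c@B2, f@B4}
  B5: | IN={a@B0, c@B2, f@B4} | OUT={a@B0, c@B2, f@B5}
  B6: | IN={a@B0, c@B2, f@B5} | OUT={a@B6, c@B6, f@B5}
  B7: | IN={a@B6, c@B6, f@B5} | OUT={a@B6, c@B6, f@B7}
  B8: | IN={a@B6, c@B6, f@B7} | OUT={a@B8, c@B6, e@B8, f@B7}

Merge at B1: IN[B1] = OUT[B0] = {a@B0, f@B0}
Applying B1's transfer function to that IN value gives OUT[B1] (row B1 above).

Answer: {a@B0, f@B1}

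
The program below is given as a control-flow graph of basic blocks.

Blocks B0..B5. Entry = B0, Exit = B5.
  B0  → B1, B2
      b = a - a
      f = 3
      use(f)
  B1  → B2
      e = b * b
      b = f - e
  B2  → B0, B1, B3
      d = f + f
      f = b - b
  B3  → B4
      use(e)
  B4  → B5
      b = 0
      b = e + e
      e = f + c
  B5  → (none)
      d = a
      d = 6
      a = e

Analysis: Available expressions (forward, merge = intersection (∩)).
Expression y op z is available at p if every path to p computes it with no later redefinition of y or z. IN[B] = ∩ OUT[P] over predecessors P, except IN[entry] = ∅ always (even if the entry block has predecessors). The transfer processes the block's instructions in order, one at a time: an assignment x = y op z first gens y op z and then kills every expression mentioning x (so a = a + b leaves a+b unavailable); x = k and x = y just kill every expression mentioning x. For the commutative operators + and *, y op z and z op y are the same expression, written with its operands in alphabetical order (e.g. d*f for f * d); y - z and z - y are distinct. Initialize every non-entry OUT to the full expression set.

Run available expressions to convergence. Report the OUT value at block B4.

Per-block solution:
  B0:   IN={}   OUT={a-a}
  B1:   IN={a-a}   OUT={a-a, f-e}
  B2:   IN={a-a}   OUT={a-a, b-b}
  B3:   IN={a-a, b-b}   OUT={a-a, b-b}
  B4:   IN={a-a, b-b}   OUT={a-a, c+f}
  B5:   IN={a-a, c+f}   OUT={c+f}

Merge at B4: IN[B4] = OUT[B3] = {a-a, b-b}
Applying B4's transfer function to that IN value gives OUT[B4] (row B4 above).

Answer: {a-a, c+f}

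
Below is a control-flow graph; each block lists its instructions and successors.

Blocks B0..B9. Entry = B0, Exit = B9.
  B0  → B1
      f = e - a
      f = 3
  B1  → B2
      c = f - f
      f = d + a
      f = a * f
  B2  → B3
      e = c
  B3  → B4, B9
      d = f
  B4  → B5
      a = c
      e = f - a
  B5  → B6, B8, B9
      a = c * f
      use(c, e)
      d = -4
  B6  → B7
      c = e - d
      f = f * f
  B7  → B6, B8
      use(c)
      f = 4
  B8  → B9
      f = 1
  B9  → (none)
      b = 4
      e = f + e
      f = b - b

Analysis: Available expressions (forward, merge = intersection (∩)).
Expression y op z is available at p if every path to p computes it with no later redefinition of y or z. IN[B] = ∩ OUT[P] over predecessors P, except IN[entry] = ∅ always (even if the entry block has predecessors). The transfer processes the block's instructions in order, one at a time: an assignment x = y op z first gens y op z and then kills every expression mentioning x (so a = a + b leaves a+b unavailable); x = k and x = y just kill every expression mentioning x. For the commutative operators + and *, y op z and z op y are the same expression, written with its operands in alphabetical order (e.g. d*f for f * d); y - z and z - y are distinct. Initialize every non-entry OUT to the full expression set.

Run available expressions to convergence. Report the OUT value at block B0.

Answer: {e-a}

Trace:
Fixpoint table:
  B0:  IN={}  OUT={e-a}
  B1:  IN={e-a}  OUT={a+d, e-a}
  B2:  IN={a+d, e-a}  OUT={a+d}
  B3:  IN={a+d}  OUT={}
  B4:  IN={}  OUT={f-a}
  B5:  IN={f-a}  OUT={c*f}
  B6:  IN={}  OUT={e-d}
  B7:  IN={e-d}  OUT={e-d}
  B8:  IN={}  OUT={}
  B9:  IN={}  OUT={b-b}

B0 is the boundary node: IN[B0] = {}
Applying B0's transfer function to that IN value gives OUT[B0] (row B0 above).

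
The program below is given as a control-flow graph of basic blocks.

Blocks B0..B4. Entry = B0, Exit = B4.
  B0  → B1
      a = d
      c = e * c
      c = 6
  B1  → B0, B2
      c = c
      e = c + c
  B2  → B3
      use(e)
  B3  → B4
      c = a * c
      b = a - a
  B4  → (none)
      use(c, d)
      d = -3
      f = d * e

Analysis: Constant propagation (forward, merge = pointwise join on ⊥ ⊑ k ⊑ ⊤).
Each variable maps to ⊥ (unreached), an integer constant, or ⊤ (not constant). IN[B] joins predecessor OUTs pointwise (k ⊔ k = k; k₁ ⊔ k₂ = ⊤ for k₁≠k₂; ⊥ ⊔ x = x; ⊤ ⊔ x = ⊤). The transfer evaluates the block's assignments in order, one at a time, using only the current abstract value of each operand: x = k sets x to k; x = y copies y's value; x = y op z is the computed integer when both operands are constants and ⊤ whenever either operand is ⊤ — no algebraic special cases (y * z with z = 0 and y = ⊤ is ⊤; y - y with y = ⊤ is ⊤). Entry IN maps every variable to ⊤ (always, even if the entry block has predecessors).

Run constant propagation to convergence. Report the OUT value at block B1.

Fixpoint table:
  B0:   IN=(all ⊤)   OUT={c:6; rest ⊤}
  B1:   IN={c:6; rest ⊤}   OUT={c:6, e:12; rest ⊤}
  B2:   IN={c:6, e:12; rest ⊤}   OUT={c:6, e:12; rest ⊤}
  B3:   IN={c:6, e:12; rest ⊤}   OUT={e:12; rest ⊤}
  B4:   IN={e:12; rest ⊤}   OUT={d:-3, e:12, f:-36; rest ⊤}

Merge at B1: IN[B1] = OUT[B0] = {a: ⊤, b: ⊤, c: 6, d: ⊤, e: ⊤, f: ⊤}
Applying B1's transfer function to that IN value gives OUT[B1] (row B1 above).

Answer: {a: ⊤, b: ⊤, c: 6, d: ⊤, e: 12, f: ⊤}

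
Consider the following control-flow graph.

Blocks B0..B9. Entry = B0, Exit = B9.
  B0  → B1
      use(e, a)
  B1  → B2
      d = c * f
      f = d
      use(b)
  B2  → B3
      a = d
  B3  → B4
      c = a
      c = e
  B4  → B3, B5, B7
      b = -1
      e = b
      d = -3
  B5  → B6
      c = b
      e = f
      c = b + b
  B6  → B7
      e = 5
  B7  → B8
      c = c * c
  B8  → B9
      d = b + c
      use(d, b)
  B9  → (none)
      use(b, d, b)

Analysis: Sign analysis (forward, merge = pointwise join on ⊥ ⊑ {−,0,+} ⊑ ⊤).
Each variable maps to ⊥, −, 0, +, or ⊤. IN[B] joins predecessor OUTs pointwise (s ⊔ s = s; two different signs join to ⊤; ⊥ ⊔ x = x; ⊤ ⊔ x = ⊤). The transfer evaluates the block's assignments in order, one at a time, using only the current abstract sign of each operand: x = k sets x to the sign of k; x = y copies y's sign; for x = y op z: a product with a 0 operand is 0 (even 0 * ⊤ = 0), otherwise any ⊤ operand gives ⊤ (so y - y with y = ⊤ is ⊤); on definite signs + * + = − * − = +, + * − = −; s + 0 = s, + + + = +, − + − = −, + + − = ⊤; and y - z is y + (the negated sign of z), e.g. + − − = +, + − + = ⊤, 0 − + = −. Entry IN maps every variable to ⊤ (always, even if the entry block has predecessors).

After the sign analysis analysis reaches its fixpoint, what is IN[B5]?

Converged values:
  B0: | IN=(all ⊤) | OUT=(all ⊤)
  B1: | IN=(all ⊤) | OUT=(all ⊤)
  B2: | IN=(all ⊤) | OUT=(all ⊤)
  B3: | IN=(all ⊤) | OUT=(all ⊤)
  B4: | IN=(all ⊤) | OUT={b:-, d:-, e:-; rest ⊤}
  B5: | IN={b:-, d:-, e:-; rest ⊤} | OUT={b:-, c:-, d:-; rest ⊤}
  B6: | IN={b:-, c:-, d:-; rest ⊤} | OUT={b:-, c:-, d:-, e:+; rest ⊤}
  B7: | IN={b:-, d:-; rest ⊤} | OUT={b:-, d:-; rest ⊤}
  B8: | IN={b:-, d:-; rest ⊤} | OUT={b:-; rest ⊤}
  B9: | IN={b:-; rest ⊤} | OUT={b:-; rest ⊤}

Merge at B5: IN[B5] = OUT[B4] = {a: ⊤, b: -, c: ⊤, d: -, e: -, f: ⊤}

Answer: {a: ⊤, b: -, c: ⊤, d: -, e: -, f: ⊤}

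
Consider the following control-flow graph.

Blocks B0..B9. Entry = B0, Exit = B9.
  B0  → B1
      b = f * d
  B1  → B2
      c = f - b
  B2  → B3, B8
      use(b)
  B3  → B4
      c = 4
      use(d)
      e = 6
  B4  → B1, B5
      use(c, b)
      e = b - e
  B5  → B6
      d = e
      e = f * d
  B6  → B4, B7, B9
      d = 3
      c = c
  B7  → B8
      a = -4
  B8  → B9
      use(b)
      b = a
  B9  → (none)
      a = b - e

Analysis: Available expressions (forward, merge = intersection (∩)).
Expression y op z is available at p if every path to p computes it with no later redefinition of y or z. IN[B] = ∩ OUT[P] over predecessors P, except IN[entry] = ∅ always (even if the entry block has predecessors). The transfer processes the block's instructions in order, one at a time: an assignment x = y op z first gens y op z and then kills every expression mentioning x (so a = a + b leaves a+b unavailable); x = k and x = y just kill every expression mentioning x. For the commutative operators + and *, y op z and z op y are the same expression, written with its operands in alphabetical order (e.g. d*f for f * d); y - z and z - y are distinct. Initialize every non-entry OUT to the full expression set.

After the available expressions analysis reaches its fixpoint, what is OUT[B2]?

Answer: {f-b}

Trace:
Fixpoint table:
  B0:   IN={}   OUT={d*f}
  B1:   IN={}   OUT={f-b}
  B2:   IN={f-b}   OUT={f-b}
  B3:   IN={f-b}   OUT={f-b}
  B4:   IN={f-b}   OUT={f-b}
  B5:   IN={f-b}   OUT={d*f, f-b}
  B6:   IN={d*f, f-b}   OUT={f-b}
  B7:   IN={f-b}   OUT={f-b}
  B8:   IN={f-b}   OUT={}
  B9:   IN={}   OUT={b-e}

Merge at B2: IN[B2] = OUT[B1] = {f-b}
Applying B2's transfer function to that IN value gives OUT[B2] (row B2 above).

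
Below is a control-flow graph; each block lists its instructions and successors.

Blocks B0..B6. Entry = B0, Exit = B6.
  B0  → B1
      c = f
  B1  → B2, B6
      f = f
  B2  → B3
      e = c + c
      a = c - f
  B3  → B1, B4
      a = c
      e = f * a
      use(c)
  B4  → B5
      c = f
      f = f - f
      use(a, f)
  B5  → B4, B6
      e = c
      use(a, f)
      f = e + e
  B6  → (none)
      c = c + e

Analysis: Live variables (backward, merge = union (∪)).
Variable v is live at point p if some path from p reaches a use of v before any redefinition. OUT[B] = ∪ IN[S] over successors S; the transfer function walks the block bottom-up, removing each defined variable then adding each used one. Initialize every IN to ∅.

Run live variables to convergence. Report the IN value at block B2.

Answer: {c, f}

Trace:
Per-block solution:
  B0:   IN={e, f}   OUT={c, e, f}
  B1:   IN={c, e, f}   OUT={c, e, f}
  B2:   IN={c, f}   OUT={c, f}
  B3:   IN={c, f}   OUT={a, c, e, f}
  B4:   IN={a, f}   OUT={a, c, f}
  B5:   IN={a, c, f}   OUT={a, c, e, f}
  B6:   IN={c, e}   OUT={}

Merge at B2: OUT[B2] = IN[B3] = {c, f}
Applying B2's transfer function to that OUT value gives IN[B2] (row B2 above).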